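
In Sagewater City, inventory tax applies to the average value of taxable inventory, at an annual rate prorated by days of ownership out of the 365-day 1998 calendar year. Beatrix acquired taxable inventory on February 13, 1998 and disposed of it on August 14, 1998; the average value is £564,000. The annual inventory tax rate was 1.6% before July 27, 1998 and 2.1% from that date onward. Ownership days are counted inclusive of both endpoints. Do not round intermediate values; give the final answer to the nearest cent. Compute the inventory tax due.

£4,671.16

February 13 – July 26, 1998: 164 days at 1.6% → £564,000 × 1.6% × 164/365 = £4,054.6192
July 27 – August 14, 1998: 19 days at 2.1% → £564,000 × 2.1% × 19/365 = £616.5370
Total = £4,671.1562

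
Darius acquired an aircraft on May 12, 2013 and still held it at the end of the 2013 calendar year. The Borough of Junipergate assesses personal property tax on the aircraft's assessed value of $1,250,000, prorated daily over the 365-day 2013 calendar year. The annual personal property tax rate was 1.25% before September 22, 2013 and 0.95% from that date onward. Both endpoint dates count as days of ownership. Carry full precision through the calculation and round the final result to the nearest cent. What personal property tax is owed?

$8,979.45

May 12 – September 21, 2013: 133 days at 1.25% → $1,250,000 × 1.25% × 133/365 = $5,693.4932
September 22 – December 31, 2013: 101 days at 0.95% → $1,250,000 × 0.95% × 101/365 = $3,285.9589
Total = $8,979.4521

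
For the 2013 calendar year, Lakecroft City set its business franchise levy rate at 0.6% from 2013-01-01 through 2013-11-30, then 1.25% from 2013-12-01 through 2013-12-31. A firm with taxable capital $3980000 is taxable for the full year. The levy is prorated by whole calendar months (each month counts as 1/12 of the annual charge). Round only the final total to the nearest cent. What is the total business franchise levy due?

2013-01-01 to 2013-11-30: 11 months at 0.6% → $3980000 × 0.6% × 11/12 = $21890.0000
2013-12-01 to 2013-12-31: 1 month at 1.25% → $3980000 × 1.25% × 1/12 = $4145.8333
Total = $26035.8333

$26035.83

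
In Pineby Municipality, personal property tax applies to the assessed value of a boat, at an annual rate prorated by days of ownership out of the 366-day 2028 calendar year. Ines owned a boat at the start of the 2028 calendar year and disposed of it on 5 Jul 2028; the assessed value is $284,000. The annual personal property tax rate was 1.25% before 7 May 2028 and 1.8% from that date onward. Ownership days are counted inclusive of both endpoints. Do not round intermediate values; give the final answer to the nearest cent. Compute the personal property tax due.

1 Jan – 6 May 2028: 127 days at 1.25% → $284,000 × 1.25% × 127/366 = $1,231.8306
7 May – 5 Jul 2028: 60 days at 1.8% → $284,000 × 1.8% × 60/366 = $838.0328
Total = $2,069.8634

$2,069.86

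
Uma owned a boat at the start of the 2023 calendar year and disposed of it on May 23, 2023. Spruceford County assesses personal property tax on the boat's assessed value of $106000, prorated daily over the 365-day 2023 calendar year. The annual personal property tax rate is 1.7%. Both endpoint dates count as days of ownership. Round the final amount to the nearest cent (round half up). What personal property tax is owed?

Days held (January 1 – May 23, 2023): 143 out of 365
Tax = $106000 × 1.7% × 143/365 = $705.9890

$705.99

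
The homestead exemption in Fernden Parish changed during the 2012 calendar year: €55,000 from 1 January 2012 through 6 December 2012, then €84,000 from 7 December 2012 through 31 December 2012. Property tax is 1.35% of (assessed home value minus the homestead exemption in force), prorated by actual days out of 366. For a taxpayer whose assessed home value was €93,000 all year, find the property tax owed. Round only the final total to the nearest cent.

1 January – 6 December 2012: 341 days, exemption €55,000 → (€93,000 − €55,000) × 1.35% × 341/366 = €477.9590
7 December – 31 December 2012: 25 days, exemption €84,000 → (€93,000 − €84,000) × 1.35% × 25/366 = €8.2992
Total = €486.2582

€486.26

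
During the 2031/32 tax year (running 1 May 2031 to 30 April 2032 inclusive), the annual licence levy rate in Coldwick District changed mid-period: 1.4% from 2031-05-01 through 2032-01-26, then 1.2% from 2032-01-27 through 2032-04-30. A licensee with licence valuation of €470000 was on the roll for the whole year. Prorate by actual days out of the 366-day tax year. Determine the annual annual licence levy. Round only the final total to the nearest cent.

2031-05-01 to 2032-01-26: 271 days at 1.4% → €470000 × 1.4% × 271/366 = €4872.0765
2032-01-27 to 2032-04-30: 95 days at 1.2% → €470000 × 1.2% × 95/366 = €1463.9344
Total = €6336.0109

€6336.01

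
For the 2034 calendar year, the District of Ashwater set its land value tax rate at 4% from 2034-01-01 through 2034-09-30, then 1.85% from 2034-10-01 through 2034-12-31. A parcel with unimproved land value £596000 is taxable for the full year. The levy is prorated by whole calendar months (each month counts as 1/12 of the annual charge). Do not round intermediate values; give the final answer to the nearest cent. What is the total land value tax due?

2034-01-01 to 2034-09-30: 9 months at 4% → £596000 × 4% × 9/12 = £17880.0000
2034-10-01 to 2034-12-31: 3 months at 1.85% → £596000 × 1.85% × 3/12 = £2756.5000
Total = £20636.5000

£20636.50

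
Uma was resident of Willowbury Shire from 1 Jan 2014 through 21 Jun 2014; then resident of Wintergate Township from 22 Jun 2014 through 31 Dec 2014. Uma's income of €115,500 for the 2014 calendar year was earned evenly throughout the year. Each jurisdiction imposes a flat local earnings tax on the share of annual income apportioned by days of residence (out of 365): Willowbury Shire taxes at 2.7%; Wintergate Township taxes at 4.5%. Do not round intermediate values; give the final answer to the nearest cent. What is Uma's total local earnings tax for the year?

€4,217.81

Willowbury Shire, 1 Jan – 21 Jun 2014: 172 days → €115,500 × 2.7% × 172/365 = €1,469.5397
Wintergate Township, 22 Jun – 31 Dec 2014: 193 days → €115,500 × 4.5% × 193/365 = €2,748.2671
Total = €4,217.8068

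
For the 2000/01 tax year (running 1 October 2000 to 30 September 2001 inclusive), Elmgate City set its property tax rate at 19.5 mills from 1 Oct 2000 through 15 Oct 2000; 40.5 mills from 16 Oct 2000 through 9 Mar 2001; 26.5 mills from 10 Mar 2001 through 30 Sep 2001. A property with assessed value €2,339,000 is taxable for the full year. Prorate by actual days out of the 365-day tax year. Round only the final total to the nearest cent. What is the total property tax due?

€74,319.32

1 Oct – 15 Oct 2000: 15 days at 19.5 mills → €2,339,000 × 1.95% × 15/365 = €1,874.4041
16 Oct 2000 – 9 Mar 2001: 145 days at 40.5 mills → €2,339,000 × 4.05% × 145/365 = €37,632.2671
10 Mar – 30 Sep 2001: 205 days at 26.5 mills → €2,339,000 × 2.65% × 205/365 = €34,812.6507
Total = €74,319.3219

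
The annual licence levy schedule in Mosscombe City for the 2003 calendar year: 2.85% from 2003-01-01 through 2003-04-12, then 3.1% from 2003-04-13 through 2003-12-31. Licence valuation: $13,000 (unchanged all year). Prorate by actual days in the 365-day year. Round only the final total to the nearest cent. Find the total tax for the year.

2003-01-01 to 2003-04-12: 102 days at 2.85% → $13,000 × 2.85% × 102/365 = $103.5370
2003-04-13 to 2003-12-31: 263 days at 3.1% → $13,000 × 3.1% × 263/365 = $290.3808
Total = $393.9178

$393.92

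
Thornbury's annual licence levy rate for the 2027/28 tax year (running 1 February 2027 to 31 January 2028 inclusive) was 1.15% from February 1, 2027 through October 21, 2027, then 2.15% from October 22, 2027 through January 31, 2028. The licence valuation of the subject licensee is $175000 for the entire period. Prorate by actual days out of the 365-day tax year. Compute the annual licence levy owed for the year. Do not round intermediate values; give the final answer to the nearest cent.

February 1 – October 21, 2027: 263 days at 1.15% → $175000 × 1.15% × 263/365 = $1450.1027
October 22, 2027 – January 31, 2028: 102 days at 2.15% → $175000 × 2.15% × 102/365 = $1051.4384
Total = $2501.5411

$2501.54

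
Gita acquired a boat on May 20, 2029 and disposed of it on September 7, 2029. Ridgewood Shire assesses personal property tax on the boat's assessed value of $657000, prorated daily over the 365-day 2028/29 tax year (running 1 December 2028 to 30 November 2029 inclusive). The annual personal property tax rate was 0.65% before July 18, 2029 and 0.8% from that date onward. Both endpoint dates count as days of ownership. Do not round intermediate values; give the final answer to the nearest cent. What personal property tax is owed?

$1439.10

May 20 – July 17, 2029: 59 days at 0.65% → $657000 × 0.65% × 59/365 = $690.3000
July 18 – September 7, 2029: 52 days at 0.8% → $657000 × 0.8% × 52/365 = $748.8000
Total = $1439.1000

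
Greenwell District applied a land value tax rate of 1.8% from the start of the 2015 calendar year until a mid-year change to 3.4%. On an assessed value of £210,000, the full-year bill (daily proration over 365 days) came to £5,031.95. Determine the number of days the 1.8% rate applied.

Let d = days at the first rate; then 365 − d days at the second rate.
£210,000 × [1.8%·d + 3.4%·(365−d)] / 365 = £5,031.95
Solving gives d = 229, so the new rate took effect on 18 August 2015.

229 days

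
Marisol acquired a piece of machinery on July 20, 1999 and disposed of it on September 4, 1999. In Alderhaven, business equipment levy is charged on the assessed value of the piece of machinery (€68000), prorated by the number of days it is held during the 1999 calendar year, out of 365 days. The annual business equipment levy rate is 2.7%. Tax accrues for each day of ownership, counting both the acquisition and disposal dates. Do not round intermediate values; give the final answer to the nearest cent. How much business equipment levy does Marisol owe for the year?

€236.42

Days held (July 20 – September 4, 1999): 47 out of 365
Tax = €68000 × 2.7% × 47/365 = €236.4164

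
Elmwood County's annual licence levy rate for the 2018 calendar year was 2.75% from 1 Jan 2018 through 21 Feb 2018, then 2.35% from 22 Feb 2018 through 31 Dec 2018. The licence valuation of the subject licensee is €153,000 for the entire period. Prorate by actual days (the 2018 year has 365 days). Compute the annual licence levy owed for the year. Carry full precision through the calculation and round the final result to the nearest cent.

1 Jan – 21 Feb 2018: 52 days at 2.75% → €153,000 × 2.75% × 52/365 = €599.4247
22 Feb – 31 Dec 2018: 313 days at 2.35% → €153,000 × 2.35% × 313/365 = €3,083.2644
Total = €3,682.6890

€3,682.69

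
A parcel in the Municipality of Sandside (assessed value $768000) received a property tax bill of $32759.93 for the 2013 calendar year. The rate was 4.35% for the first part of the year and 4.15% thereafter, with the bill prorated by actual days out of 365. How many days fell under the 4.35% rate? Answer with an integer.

211 days

Let d = days at the first rate; then 365 − d days at the second rate.
$768000 × [4.35%·d + 4.15%·(365−d)] / 365 = $32759.93
Solving gives d = 211, so the new rate took effect on 31 July 2013.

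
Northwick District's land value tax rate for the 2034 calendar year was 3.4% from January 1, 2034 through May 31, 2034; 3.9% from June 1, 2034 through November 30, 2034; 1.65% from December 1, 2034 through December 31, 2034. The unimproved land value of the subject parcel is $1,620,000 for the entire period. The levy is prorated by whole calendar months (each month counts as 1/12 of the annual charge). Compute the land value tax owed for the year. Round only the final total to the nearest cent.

January 1 – May 31, 2034: 5 months at 3.4% → $1,620,000 × 3.4% × 5/12 = $22,950.0000
June 1 – November 30, 2034: 6 months at 3.9% → $1,620,000 × 3.9% × 6/12 = $31,590.0000
December 1 – December 31, 2034: 1 month at 1.65% → $1,620,000 × 1.65% × 1/12 = $2,227.5000
Total = $56,767.5000

$56,767.50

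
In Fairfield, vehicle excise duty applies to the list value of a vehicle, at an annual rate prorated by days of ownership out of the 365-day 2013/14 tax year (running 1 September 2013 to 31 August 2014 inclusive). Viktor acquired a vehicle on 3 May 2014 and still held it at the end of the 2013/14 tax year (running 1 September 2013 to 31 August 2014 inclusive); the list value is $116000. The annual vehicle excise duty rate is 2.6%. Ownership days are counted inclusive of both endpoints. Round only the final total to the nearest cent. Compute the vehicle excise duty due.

$999.82

Days held (3 May – 31 Aug 2014): 121 out of 365
Tax = $116000 × 2.6% × 121/365 = $999.8247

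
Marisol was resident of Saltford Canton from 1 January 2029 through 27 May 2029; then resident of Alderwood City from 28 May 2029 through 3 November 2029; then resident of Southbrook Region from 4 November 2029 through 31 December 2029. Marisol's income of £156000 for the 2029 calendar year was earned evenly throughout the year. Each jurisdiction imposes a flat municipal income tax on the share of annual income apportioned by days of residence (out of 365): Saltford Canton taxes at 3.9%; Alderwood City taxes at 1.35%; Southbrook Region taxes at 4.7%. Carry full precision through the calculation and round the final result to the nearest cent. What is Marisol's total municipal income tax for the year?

Saltford Canton, 1 January – 27 May 2029: 147 days → £156000 × 3.9% × 147/365 = £2450.2685
Alderwood City, 28 May – 3 November 2029: 160 days → £156000 × 1.35% × 160/365 = £923.1781
Southbrook Region, 4 November – 31 December 2029: 58 days → £156000 × 4.7% × 58/365 = £1165.0849
Total = £4538.5315

£4538.53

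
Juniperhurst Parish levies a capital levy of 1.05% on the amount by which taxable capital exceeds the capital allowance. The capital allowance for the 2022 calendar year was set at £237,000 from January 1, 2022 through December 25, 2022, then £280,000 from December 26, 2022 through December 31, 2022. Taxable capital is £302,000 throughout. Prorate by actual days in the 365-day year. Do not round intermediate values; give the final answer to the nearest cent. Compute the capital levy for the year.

£675.08

January 1 – December 25, 2022: 359 days, exemption £237,000 → (£302,000 − £237,000) × 1.05% × 359/365 = £671.2808
December 26 – December 31, 2022: 6 days, exemption £280,000 → (£302,000 − £280,000) × 1.05% × 6/365 = £3.7973
Total = £675.0781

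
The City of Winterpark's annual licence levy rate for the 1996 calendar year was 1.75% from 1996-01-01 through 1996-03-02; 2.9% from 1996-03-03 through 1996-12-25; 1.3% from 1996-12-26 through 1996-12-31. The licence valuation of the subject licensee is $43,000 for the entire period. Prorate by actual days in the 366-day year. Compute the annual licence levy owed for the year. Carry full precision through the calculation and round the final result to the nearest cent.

$1,151.95

1996-01-01 to 1996-03-02: 62 days at 1.75% → $43,000 × 1.75% × 62/366 = $127.4727
1996-03-03 to 1996-12-25: 298 days at 2.9% → $43,000 × 2.9% × 298/366 = $1,015.3169
1996-12-26 to 1996-12-31: 6 days at 1.3% → $43,000 × 1.3% × 6/366 = $9.1639
Total = $1,151.9536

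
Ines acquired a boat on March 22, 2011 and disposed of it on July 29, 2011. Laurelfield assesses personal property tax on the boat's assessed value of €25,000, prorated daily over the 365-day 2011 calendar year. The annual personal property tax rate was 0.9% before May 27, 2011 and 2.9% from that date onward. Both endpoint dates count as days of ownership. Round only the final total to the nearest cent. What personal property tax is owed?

€167.81

March 22 – May 26, 2011: 66 days at 0.9% → €25,000 × 0.9% × 66/365 = €40.6849
May 27 – July 29, 2011: 64 days at 2.9% → €25,000 × 2.9% × 64/365 = €127.1233
Total = €167.8082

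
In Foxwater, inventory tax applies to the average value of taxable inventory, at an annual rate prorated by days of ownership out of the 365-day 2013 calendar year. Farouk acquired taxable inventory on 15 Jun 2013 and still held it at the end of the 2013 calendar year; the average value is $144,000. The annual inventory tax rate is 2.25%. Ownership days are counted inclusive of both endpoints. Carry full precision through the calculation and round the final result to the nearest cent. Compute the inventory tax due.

Days held (15 Jun – 31 Dec 2013): 200 out of 365
Tax = $144,000 × 2.25% × 200/365 = $1,775.3425

$1,775.34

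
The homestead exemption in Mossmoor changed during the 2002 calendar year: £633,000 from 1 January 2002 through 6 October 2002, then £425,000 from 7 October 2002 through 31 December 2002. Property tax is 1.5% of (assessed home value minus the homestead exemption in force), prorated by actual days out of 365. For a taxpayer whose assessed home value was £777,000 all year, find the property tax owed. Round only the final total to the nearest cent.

£2,895.12

1 January – 6 October 2002: 279 days, exemption £633,000 → (£777,000 − £633,000) × 1.5% × 279/365 = £1,651.0685
7 October – 31 December 2002: 86 days, exemption £425,000 → (£777,000 − £425,000) × 1.5% × 86/365 = £1,244.0548
Total = £2,895.1233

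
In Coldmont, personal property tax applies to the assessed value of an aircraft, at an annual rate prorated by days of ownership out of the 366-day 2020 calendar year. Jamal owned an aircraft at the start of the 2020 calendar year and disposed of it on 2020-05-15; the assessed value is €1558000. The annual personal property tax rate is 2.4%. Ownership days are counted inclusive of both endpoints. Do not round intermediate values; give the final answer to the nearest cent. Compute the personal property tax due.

Days held (2020-01-01 to 2020-05-15): 136 out of 366
Tax = €1558000 × 2.4% × 136/366 = €13894.2951

€13894.30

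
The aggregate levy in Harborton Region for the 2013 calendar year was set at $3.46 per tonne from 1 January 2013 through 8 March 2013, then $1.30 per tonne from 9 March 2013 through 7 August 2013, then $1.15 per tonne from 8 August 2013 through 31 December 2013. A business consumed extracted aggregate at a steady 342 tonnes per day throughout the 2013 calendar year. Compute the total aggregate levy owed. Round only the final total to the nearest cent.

$204283.44

1 January – 8 March 2013: 67 days × 342 tonnes/day = 22,914 tonnes at $3.46/tonne → $79282.44
9 March – 7 August 2013: 152 days × 342 tonnes/day = 51,984 tonnes at $1.30/tonne → $67579.20
8 August – 31 December 2013: 146 days × 342 tonnes/day = 49,932 tonnes at $1.15/tonne → $57421.80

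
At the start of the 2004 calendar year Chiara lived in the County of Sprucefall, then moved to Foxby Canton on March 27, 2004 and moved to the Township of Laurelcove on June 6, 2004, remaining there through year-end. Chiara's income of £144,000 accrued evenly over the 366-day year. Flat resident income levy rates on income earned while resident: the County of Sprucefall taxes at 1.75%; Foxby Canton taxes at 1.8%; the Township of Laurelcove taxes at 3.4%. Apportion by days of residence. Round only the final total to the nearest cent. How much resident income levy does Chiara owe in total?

The County of Sprucefall, January 1 – March 26, 2004: 86 days → £144,000 × 1.75% × 86/366 = £592.1311
Foxby Canton, March 27 – June 5, 2004: 71 days → £144,000 × 1.8% × 71/366 = £502.8197
The Township of Laurelcove, June 6 – December 31, 2004: 209 days → £144,000 × 3.4% × 209/366 = £2,795.8033
Total = £3,890.7541

£3,890.75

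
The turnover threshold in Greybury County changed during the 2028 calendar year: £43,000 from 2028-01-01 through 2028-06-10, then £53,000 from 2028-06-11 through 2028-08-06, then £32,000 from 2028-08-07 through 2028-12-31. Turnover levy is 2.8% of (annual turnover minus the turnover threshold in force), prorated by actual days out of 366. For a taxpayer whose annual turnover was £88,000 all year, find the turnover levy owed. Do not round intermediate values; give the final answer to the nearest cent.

£1,340.10

2028-01-01 to 2028-06-10: 162 days, exemption £43,000 → (£88,000 − £43,000) × 2.8% × 162/366 = £557.7049
2028-06-11 to 2028-08-06: 57 days, exemption £53,000 → (£88,000 − £53,000) × 2.8% × 57/366 = £152.6230
2028-08-07 to 2028-12-31: 147 days, exemption £32,000 → (£88,000 − £32,000) × 2.8% × 147/366 = £629.7705
Total = £1,340.0984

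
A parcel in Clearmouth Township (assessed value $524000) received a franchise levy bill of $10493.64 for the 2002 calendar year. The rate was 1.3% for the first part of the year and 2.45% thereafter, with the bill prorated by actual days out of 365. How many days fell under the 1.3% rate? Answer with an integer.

Let d = days at the first rate; then 365 − d days at the second rate.
$524000 × [1.3%·d + 2.45%·(365−d)] / 365 = $10493.64
Solving gives d = 142, so the new rate took effect on 23 May 2002.

142 days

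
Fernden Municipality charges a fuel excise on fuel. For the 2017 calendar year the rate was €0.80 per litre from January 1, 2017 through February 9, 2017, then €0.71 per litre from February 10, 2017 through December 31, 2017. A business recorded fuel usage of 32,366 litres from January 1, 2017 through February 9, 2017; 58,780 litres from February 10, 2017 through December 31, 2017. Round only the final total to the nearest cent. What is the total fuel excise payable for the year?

€67,626.60

January 1 – February 9, 2017: 32,366 litres at €0.80/litre → €25,892.80
February 10 – December 31, 2017: 58,780 litres at €0.71/litre → €41,733.80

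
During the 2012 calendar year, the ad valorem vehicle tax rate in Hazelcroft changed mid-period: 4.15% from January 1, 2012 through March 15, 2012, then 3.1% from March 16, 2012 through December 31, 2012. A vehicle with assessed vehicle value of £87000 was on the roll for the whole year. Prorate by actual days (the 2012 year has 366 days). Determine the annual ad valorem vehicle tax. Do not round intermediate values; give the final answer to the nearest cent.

January 1 – March 15, 2012: 75 days at 4.15% → £87000 × 4.15% × 75/366 = £739.8566
March 16 – December 31, 2012: 291 days at 3.1% → £87000 × 3.1% × 291/366 = £2144.3361
Total = £2884.1926

£2884.19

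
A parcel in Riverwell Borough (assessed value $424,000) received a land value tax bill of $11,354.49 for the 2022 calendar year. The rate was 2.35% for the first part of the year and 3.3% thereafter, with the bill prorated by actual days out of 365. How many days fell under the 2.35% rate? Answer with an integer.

Let d = days at the first rate; then 365 − d days at the second rate.
$424,000 × [2.35%·d + 3.3%·(365−d)] / 365 = $11,354.49
Solving gives d = 239, so the new rate took effect on 28 August 2022.

239 days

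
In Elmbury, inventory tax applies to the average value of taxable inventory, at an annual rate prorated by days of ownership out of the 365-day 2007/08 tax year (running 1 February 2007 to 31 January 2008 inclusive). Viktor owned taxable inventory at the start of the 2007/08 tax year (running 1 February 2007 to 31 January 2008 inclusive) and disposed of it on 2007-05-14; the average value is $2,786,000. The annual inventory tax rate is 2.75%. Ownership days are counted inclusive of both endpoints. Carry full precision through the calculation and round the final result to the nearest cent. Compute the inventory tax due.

Days held (2007-02-01 to 2007-05-14): 103 out of 365
Tax = $2,786,000 × 2.75% × 103/365 = $21,620.1233

$21,620.12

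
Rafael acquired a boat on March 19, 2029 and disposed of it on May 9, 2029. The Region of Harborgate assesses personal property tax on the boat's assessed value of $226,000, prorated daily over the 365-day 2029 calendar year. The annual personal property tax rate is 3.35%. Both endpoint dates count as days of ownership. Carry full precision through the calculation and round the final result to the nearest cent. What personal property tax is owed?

$1,078.61

Days held (March 19 – May 9, 2029): 52 out of 365
Tax = $226,000 × 3.35% × 52/365 = $1,078.6082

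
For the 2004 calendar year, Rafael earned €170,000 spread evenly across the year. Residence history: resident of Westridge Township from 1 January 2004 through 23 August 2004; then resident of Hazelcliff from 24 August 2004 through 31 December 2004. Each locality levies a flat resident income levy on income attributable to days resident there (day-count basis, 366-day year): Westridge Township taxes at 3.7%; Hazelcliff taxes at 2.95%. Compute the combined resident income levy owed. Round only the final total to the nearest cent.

Westridge Township, 1 January – 23 August 2004: 236 days → €170,000 × 3.7% × 236/366 = €4,055.8470
Hazelcliff, 24 August – 31 December 2004: 130 days → €170,000 × 2.95% × 130/366 = €1,781.2842
Total = €5,837.1311

€5,837.13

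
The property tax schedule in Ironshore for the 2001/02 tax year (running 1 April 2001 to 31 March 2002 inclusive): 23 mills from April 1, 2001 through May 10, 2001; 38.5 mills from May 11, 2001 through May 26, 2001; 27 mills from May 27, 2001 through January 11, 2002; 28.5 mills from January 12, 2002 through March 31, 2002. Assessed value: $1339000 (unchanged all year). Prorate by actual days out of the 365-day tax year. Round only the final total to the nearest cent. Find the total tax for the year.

$36675.76

April 1 – May 10, 2001: 40 days at 23 mills → $1339000 × 2.3% × 40/365 = $3375.0137
May 11 – May 26, 2001: 16 days at 38.5 mills → $1339000 × 3.85% × 16/365 = $2259.7918
May 27, 2001 – January 11, 2002: 230 days at 27 mills → $1339000 × 2.7% × 230/365 = $22781.3425
January 12 – March 31, 2002: 79 days at 28.5 mills → $1339000 × 2.85% × 79/365 = $8259.6123
Total = $36675.7603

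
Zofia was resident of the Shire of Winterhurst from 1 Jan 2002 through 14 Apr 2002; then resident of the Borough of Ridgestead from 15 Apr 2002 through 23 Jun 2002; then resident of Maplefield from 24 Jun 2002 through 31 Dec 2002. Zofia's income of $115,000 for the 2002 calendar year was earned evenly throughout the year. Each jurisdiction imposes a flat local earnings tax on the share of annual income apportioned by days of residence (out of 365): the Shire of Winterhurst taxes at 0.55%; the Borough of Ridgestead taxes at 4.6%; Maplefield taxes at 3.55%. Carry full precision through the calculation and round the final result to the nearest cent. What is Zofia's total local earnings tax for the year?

The Shire of Winterhurst, 1 Jan – 14 Apr 2002: 104 days → $115,000 × 0.55% × 104/365 = $180.2192
The Borough of Ridgestead, 15 Apr – 23 Jun 2002: 70 days → $115,000 × 4.6% × 70/365 = $1,014.5205
Maplefield, 24 Jun – 31 Dec 2002: 191 days → $115,000 × 3.55% × 191/365 = $2,136.3219
Total = $3,331.0616

$3,331.06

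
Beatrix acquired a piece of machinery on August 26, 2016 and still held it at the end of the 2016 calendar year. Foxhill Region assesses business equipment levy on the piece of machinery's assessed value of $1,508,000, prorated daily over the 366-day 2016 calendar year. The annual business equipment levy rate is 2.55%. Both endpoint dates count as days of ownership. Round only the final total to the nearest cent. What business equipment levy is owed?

Days held (August 26 – December 31, 2016): 128 out of 366
Tax = $1,508,000 × 2.55% × 128/366 = $13,448.3934

$13,448.39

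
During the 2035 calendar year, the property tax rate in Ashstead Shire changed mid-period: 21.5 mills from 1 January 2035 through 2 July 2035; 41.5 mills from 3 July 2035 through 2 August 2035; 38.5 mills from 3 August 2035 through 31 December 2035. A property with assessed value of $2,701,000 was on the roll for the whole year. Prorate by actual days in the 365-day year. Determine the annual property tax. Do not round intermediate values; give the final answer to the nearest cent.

$81,655.30

1 January – 2 July 2035: 183 days at 21.5 mills → $2,701,000 × 2.15% × 183/365 = $29,115.3000
3 July – 2 August 2035: 31 days at 41.5 mills → $2,701,000 × 4.15% × 31/365 = $9,520.1000
3 August – 31 December 2035: 151 days at 38.5 mills → $2,701,000 × 3.85% × 151/365 = $43,019.9000
Total = $81,655.3000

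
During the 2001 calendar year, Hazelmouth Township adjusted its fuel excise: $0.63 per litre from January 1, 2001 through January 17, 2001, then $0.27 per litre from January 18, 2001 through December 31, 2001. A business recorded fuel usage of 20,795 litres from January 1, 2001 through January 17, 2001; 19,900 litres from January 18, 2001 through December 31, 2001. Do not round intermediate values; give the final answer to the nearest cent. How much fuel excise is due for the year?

January 1 – January 17, 2001: 20,795 litres at $0.63/litre → $13,100.85
January 18 – December 31, 2001: 19,900 litres at $0.27/litre → $5,373.00

$18,473.85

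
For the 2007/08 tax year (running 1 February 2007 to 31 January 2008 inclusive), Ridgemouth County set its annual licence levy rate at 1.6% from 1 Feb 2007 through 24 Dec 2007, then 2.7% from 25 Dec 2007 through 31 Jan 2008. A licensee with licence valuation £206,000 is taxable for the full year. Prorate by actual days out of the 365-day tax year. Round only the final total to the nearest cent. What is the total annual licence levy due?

1 Feb – 24 Dec 2007: 327 days at 1.6% → £206,000 × 1.6% × 327/365 = £2,952.8548
25 Dec 2007 – 31 Jan 2008: 38 days at 2.7% → £206,000 × 2.7% × 38/365 = £579.0575
Total = £3,531.9123

£3,531.91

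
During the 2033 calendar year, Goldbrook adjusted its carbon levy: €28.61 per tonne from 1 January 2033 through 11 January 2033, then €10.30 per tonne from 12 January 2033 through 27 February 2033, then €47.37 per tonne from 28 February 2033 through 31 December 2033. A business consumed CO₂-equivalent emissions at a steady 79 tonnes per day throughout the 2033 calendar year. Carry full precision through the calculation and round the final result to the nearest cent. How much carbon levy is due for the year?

€1211970.60

1 January – 11 January 2033: 11 days × 79 tonnes/day = 869 tonnes at €28.61/tonne → €24862.09
12 January – 27 February 2033: 47 days × 79 tonnes/day = 3,713 tonnes at €10.30/tonne → €38243.90
28 February – 31 December 2033: 307 days × 79 tonnes/day = 24,253 tonnes at €47.37/tonne → €1148864.61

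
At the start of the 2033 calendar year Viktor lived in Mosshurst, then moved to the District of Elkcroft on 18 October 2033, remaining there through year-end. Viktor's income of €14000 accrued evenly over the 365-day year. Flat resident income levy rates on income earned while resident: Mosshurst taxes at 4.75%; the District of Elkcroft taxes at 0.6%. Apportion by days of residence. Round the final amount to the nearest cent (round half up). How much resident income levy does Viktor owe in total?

€545.62

Mosshurst, 1 January – 17 October 2033: 290 days → €14000 × 4.75% × 290/365 = €528.3562
The District of Elkcroft, 18 October – 31 December 2033: 75 days → €14000 × 0.6% × 75/365 = €17.2603
Total = €545.6164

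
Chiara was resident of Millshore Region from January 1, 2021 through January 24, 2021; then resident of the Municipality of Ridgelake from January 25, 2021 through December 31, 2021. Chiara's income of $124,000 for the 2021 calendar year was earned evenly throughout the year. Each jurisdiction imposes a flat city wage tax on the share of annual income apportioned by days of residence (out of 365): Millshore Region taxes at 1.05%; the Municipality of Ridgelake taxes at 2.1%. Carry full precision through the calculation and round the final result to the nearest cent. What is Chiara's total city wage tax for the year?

$2,518.39

Millshore Region, January 1 – January 24, 2021: 24 days → $124,000 × 1.05% × 24/365 = $85.6110
The Municipality of Ridgelake, January 25 – December 31, 2021: 341 days → $124,000 × 2.1% × 341/365 = $2,432.7781
Total = $2,518.3890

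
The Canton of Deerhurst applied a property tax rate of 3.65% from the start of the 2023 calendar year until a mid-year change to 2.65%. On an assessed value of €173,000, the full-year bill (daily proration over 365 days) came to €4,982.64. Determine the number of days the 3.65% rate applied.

Let d = days at the first rate; then 365 − d days at the second rate.
€173,000 × [3.65%·d + 2.65%·(365−d)] / 365 = €4,982.64
Solving gives d = 84, so the new rate took effect on 26 March 2023.

84 days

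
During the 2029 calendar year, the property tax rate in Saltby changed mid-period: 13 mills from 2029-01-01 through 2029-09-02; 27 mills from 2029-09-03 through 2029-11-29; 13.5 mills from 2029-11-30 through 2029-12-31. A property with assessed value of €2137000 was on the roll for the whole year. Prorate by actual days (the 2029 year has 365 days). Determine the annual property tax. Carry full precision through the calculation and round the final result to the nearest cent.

€35087.78

2029-01-01 to 2029-09-02: 245 days at 13 mills → €2137000 × 1.3% × 245/365 = €18647.5205
2029-09-03 to 2029-11-29: 88 days at 27 mills → €2137000 × 2.7% × 88/365 = €13910.9918
2029-11-30 to 2029-12-31: 32 days at 13.5 mills → €2137000 × 1.35% × 32/365 = €2529.2712
Total = €35087.7836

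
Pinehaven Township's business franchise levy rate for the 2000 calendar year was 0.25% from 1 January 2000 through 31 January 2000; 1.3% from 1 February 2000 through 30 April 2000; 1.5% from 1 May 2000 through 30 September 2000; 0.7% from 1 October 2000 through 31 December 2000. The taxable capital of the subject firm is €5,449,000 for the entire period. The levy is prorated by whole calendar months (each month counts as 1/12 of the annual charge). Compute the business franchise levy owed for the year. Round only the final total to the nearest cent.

1 January – 31 January 2000: 1 month at 0.25% → €5,449,000 × 0.25% × 1/12 = €1,135.2083
1 February – 30 April 2000: 3 months at 1.3% → €5,449,000 × 1.3% × 3/12 = €17,709.2500
1 May – 30 September 2000: 5 months at 1.5% → €5,449,000 × 1.5% × 5/12 = €34,056.2500
1 October – 31 December 2000: 3 months at 0.7% → €5,449,000 × 0.7% × 3/12 = €9,535.7500
Total = €62,436.4583

€62,436.46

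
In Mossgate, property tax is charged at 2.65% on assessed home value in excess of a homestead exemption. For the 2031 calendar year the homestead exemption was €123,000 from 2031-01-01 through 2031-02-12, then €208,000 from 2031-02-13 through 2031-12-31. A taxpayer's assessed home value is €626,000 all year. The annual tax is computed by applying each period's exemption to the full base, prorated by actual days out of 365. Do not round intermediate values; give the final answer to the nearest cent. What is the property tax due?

2031-01-01 to 2031-02-12: 43 days, exemption €123,000 → (€626,000 − €123,000) × 2.65% × 43/365 = €1,570.3247
2031-02-13 to 2031-12-31: 322 days, exemption €208,000 → (€626,000 − €208,000) × 2.65% × 322/365 = €9,772.0384
Total = €11,342.3630

€11,342.36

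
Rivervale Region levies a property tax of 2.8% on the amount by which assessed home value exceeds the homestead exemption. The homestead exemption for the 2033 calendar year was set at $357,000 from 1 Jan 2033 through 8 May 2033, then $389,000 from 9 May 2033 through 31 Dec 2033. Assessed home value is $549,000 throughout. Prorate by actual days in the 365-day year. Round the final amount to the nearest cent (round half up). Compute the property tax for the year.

$4,794.21

1 Jan – 8 May 2033: 128 days, exemption $357,000 → ($549,000 − $357,000) × 2.8% × 128/365 = $1,885.2822
9 May – 31 Dec 2033: 237 days, exemption $389,000 → ($549,000 − $389,000) × 2.8% × 237/365 = $2,908.9315
Total = $4,794.2137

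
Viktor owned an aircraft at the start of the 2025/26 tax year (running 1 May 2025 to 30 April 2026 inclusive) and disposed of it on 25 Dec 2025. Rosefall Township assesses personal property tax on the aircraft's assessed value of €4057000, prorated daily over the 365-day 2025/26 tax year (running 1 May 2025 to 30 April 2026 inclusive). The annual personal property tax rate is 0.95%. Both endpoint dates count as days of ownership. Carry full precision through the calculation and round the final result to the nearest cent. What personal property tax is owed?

€25236.76

Days held (1 May – 25 Dec 2025): 239 out of 365
Tax = €4057000 × 0.95% × 239/365 = €25236.7630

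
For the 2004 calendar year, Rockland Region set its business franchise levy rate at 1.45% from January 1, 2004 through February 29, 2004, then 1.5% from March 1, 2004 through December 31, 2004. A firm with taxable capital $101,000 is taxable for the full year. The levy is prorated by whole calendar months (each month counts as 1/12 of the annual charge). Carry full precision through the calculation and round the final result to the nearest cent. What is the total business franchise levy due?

January 1 – February 29, 2004: 2 months at 1.45% → $101,000 × 1.45% × 2/12 = $244.0833
March 1 – December 31, 2004: 10 months at 1.5% → $101,000 × 1.5% × 10/12 = $1,262.5000
Total = $1,506.5833

$1,506.58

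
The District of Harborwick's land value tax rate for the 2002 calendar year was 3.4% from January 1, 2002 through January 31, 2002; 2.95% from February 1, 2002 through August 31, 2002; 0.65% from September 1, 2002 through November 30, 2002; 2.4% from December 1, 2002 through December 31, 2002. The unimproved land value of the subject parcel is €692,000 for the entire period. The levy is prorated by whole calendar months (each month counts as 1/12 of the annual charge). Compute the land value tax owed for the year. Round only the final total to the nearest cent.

€16,377.33

January 1 – January 31, 2002: 1 month at 3.4% → €692,000 × 3.4% × 1/12 = €1,960.6667
February 1 – August 31, 2002: 7 months at 2.95% → €692,000 × 2.95% × 7/12 = €11,908.1667
September 1 – November 30, 2002: 3 months at 0.65% → €692,000 × 0.65% × 3/12 = €1,124.5000
December 1 – December 31, 2002: 1 month at 2.4% → €692,000 × 2.4% × 1/12 = €1,384.0000
Total = €16,377.3333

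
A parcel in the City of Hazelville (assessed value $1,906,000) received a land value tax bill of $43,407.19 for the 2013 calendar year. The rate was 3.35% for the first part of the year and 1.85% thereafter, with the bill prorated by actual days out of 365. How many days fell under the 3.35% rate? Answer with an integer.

Let d = days at the first rate; then 365 − d days at the second rate.
$1,906,000 × [3.35%·d + 1.85%·(365−d)] / 365 = $43,407.19
Solving gives d = 104, so the new rate took effect on April 15, 2013.

104 days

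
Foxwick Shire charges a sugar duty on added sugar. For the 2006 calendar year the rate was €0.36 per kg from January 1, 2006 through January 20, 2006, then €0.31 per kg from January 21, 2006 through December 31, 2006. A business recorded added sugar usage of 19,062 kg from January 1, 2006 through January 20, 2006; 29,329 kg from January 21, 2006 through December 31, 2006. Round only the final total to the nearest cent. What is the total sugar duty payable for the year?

January 1 – January 20, 2006: 19,062 kg at €0.36/kg → €6,862.32
January 21 – December 31, 2006: 29,329 kg at €0.31/kg → €9,091.99

€15,954.31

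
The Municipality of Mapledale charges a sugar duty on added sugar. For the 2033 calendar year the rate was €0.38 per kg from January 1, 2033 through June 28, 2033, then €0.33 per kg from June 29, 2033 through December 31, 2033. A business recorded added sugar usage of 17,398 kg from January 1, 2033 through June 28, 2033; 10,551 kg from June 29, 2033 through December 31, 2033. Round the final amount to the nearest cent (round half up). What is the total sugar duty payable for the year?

€10093.07

January 1 – June 28, 2033: 17,398 kg at €0.38/kg → €6611.24
June 29 – December 31, 2033: 10,551 kg at €0.33/kg → €3481.83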